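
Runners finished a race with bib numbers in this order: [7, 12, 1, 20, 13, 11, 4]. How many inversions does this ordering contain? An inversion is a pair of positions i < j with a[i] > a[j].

11 out-of-order pairs

Listing every pair i<j with a[i]>a[j] (using 0-based positions):
(0,2): 7 > 1
(0,6): 7 > 4
(1,2): 12 > 1
(1,5): 12 > 11
(1,6): 12 > 4
(3,4): 20 > 13
(3,5): 20 > 11
(3,6): 20 > 4
(4,5): 13 > 11
(4,6): 13 > 4
(5,6): 11 > 4
That's 11 pairs.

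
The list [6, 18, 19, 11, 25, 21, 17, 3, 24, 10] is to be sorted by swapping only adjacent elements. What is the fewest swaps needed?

22

The minimum number of adjacent swaps to sort an array equals its inversion count, since every such swap removes exactly one inversion.
Count inversions — for each element, later elements that are smaller:
6: 3 → 1
18: 11, 17, 3, 10 → 4
19: 11, 17, 3, 10 → 4
11: 3, 10 → 2
25: 21, 17, 3, 24, 10 → 5
21: 17, 3, 10 → 3
17: 3, 10 → 2
3: none → 0
24: 10 → 1
10: none → 0
Total inversions: 1 + 4 + 4 + 2 + 5 + 3 + 2 + 0 + 1 + 0 = 22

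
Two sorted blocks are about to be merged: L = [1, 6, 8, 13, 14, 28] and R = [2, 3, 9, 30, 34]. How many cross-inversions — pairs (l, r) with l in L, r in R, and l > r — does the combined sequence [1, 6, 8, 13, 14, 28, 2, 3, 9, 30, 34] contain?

Count, for every r in R, how many entries of L exceed r:
r = 2: 6, 8, 13, 14, 28 → 5
r = 3: 6, 8, 13, 14, 28 → 5
r = 9: 13, 14, 28 → 3
r = 30: none → 0
r = 34: none → 0
Cross-inversions: 5 + 5 + 3 + 0 + 0 = 13

13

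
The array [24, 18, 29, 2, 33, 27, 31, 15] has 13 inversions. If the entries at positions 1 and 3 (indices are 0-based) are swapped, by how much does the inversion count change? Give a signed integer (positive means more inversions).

-1

Positions 1 and 3 hold 18 and 2; after swapping, the array is [24, 2, 29, 18, 33, 27, 31, 15].
Count, for each position, how many later elements it exceeds:
24 → 2, 18, 15 → 3
2 → none → 0
29 → 18, 27, 15 → 3
18 → 15 → 1
33 → 27, 31, 15 → 3
27 → 15 → 1
31 → 15 → 1
15 → none → 0
Sum: 3 + 0 + 3 + 1 + 3 + 1 + 1 + 0 = 12
Change: 12 − 13 = -1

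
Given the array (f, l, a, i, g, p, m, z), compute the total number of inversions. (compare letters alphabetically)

For each element, count later entries that are smaller:
f → a → 1
l → a, i, g → 3
a → none → 0
i → g → 1
g → none → 0
p → m → 1
m → none → 0
z → none → 0
Sum: 1 + 3 + 0 + 1 + 0 + 1 + 0 + 0 = 6

6 out-of-order pairs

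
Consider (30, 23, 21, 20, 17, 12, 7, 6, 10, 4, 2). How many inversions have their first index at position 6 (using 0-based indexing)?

3 such elements

The element at index 6 is 7.
Elements after it: 6, 10, 4, 2
Those smaller than 7: 6, 4, 2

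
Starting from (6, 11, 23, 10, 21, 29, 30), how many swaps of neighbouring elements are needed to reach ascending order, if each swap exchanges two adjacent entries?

3

Minimum adjacent swaps = number of inversions (each swap of adjacent out-of-order elements removes one inversion and no swap can remove more).
Count inversions — for each element, later elements that are smaller:
6: none → 0
11: 10 → 1
23: 10, 21 → 2
10: none → 0
21: none → 0
29: none → 0
30: none → 0
Total inversions: 0 + 1 + 2 + 0 + 0 + 0 + 0 = 3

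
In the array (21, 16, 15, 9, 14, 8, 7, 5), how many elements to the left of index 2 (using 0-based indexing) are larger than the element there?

2

The element at index 2 is 15.
Elements before it: 21, 16
Those larger than 15: 21, 16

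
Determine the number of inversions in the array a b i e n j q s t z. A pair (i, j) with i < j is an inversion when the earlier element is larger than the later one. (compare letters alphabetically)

Element-by-element contributions:
a: 0
b: 0
i: 1
e: 0
n: 1
j: 0
q: 0
s: 0
t: 0
z: 0
Sum: 0 + 0 + 1 + 0 + 1 + 0 + 0 + 0 + 0 + 0 = 2

2 out-of-order pairs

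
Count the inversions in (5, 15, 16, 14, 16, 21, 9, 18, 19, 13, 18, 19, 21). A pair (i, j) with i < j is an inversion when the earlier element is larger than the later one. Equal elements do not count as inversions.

19 inversions

Element-by-element contributions:
5 → none → 0
15 → 14, 9, 13 → 3
16 → 14, 9, 13 → 3
14 → 9, 13 → 2
16 → 9, 13 → 2
21 → 9, 18, 19, 13, 18, 19 → 6
9 → none → 0
18 → 13 → 1
19 → 13, 18 → 2
13 → none → 0
18 → none → 0
19 → none → 0
21 → none → 0
Sum: 0 + 3 + 3 + 2 + 2 + 6 + 0 + 1 + 2 + 0 + 0 + 0 + 0 = 19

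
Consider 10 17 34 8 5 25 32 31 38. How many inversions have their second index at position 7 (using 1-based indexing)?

1

The element at index 7 is 32.
Elements before it: 10, 17, 34, 8, 5, 25
Those larger than 32: 34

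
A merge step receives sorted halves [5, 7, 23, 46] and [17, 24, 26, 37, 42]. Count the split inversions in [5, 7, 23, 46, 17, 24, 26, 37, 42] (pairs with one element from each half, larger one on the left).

6 cross-inversions

Count, for every r in R, how many entries of L exceed r:
r = 17: 23, 46 → 2
r = 24: 46 → 1
r = 26: 46 → 1
r = 37: 46 → 1
r = 42: 46 → 1
Cross-inversions: 2 + 1 + 1 + 1 + 1 = 6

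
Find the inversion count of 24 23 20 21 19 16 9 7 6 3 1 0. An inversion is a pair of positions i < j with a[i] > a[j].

65

For each element, count later entries that are smaller:
24 → 23, 20, 21, 19, 16, 9, 7, 6, 3, 1, 0 → 11
23 → 20, 21, 19, 16, 9, 7, 6, 3, 1, 0 → 10
20 → 19, 16, 9, 7, 6, 3, 1, 0 → 8
21 → 19, 16, 9, 7, 6, 3, 1, 0 → 8
19 → 16, 9, 7, 6, 3, 1, 0 → 7
16 → 9, 7, 6, 3, 1, 0 → 6
9 → 7, 6, 3, 1, 0 → 5
7 → 6, 3, 1, 0 → 4
6 → 3, 1, 0 → 3
3 → 1, 0 → 2
1 → 0 → 1
0 → none → 0
Sum: 11 + 10 + 8 + 8 + 7 + 6 + 5 + 4 + 3 + 2 + 1 + 0 = 65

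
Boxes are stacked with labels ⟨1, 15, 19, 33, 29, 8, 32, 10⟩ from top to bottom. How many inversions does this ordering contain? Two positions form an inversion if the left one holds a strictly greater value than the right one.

There are 11 out-of-order pairs.

For each element, count later entries that are smaller:
1: 0
15: 2
19: 2
33: 4
29: 2
8: 0
32: 1
10: 0
Sum: 0 + 2 + 2 + 4 + 2 + 0 + 1 + 0 = 11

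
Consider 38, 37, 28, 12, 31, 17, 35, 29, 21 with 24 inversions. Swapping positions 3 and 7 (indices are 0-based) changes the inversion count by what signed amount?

Positions 3 and 7 hold 12 and 29; after swapping, the array is [38, 37, 28, 29, 31, 17, 35, 12, 21].
Element-by-element contributions:
38: 8
37: 7
28: 3
29: 3
31: 3
17: 1
35: 2
12: 0
21: 0
Sum: 8 + 7 + 3 + 3 + 3 + 1 + 2 + 0 + 0 = 27
Change: 27 − 24 = +3

+3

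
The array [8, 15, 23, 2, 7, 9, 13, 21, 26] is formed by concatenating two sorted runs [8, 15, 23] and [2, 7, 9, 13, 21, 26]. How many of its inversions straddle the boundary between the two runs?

11

Take each right-half value and tally the left-half values above it:
r = 2: 8, 15, 23 → 3
r = 7: 8, 15, 23 → 3
r = 9: 15, 23 → 2
r = 13: 15, 23 → 2
r = 21: 23 → 1
r = 26: none → 0
Cross-inversions: 3 + 3 + 2 + 2 + 1 + 0 = 11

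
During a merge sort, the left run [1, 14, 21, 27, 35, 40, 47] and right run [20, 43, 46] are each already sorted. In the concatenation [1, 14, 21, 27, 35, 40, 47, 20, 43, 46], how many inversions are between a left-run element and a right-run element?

For each element r of the right run, count left-run elements greater than r:
r = 20: 21, 27, 35, 40, 47 → 5
r = 43: 47 → 1
r = 46: 47 → 1
Cross-inversions: 5 + 1 + 1 = 7

7 cross-inversions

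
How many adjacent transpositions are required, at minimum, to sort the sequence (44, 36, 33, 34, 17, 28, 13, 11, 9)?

34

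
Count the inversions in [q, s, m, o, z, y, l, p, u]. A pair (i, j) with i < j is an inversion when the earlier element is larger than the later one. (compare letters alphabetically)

17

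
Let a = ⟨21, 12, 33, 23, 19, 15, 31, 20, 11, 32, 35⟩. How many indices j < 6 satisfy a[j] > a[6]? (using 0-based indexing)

1

The element at index 6 is 31.
Elements before it: 21, 12, 33, 23, 19, 15
Those larger than 31: 33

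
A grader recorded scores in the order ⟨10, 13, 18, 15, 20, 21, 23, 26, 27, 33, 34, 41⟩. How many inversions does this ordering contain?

1

For each element, count later entries that are smaller:
10 → none → 0
13 → none → 0
18 → 15 → 1
15 → none → 0
20 → none → 0
21 → none → 0
23 → none → 0
26 → none → 0
27 → none → 0
33 → none → 0
34 → none → 0
41 → none → 0
Sum: 0 + 0 + 1 + 0 + 0 + 0 + 0 + 0 + 0 + 0 + 0 + 0 = 1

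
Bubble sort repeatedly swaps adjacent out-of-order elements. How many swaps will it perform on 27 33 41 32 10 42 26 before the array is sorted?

Minimum adjacent swaps = number of inversions (each swap of adjacent out-of-order elements removes one inversion and no swap can remove more).
Count inversions — for each element, later elements that are smaller:
27: 10, 26 → 2
33: 32, 10, 26 → 3
41: 32, 10, 26 → 3
32: 10, 26 → 2
10: none → 0
42: 26 → 1
26: none → 0
Total inversions: 2 + 3 + 3 + 2 + 0 + 1 + 0 = 11

11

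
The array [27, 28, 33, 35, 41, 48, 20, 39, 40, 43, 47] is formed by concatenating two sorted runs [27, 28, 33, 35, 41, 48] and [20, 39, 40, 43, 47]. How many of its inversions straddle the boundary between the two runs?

Split inversions: 12

Count, for every r in R, how many entries of L exceed r:
r = 20: 27, 28, 33, 35, 41, 48 → 6
r = 39: 41, 48 → 2
r = 40: 41, 48 → 2
r = 43: 48 → 1
r = 47: 48 → 1
Cross-inversions: 6 + 2 + 2 + 1 + 1 = 12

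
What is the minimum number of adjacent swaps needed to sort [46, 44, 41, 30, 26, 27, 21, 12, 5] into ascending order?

The minimum number of adjacent swaps to sort an array equals its inversion count, since every such swap removes exactly one inversion.
Count inversions — for each element, later elements that are smaller:
46: 44, 41, 30, 26, 27, 21, 12, 5 → 8
44: 41, 30, 26, 27, 21, 12, 5 → 7
41: 30, 26, 27, 21, 12, 5 → 6
30: 26, 27, 21, 12, 5 → 5
26: 21, 12, 5 → 3
27: 21, 12, 5 → 3
21: 12, 5 → 2
12: 5 → 1
5: none → 0
Total inversions: 8 + 7 + 6 + 5 + 3 + 3 + 2 + 1 + 0 = 35

35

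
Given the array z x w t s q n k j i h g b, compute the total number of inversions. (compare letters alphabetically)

78 inversions

Count, for each position, how many later elements it exceeds:
z → x, w, t, s, q, n, k, j, i, h, g, b → 12
x → w, t, s, q, n, k, j, i, h, g, b → 11
w → t, s, q, n, k, j, i, h, g, b → 10
t → s, q, n, k, j, i, h, g, b → 9
s → q, n, k, j, i, h, g, b → 8
q → n, k, j, i, h, g, b → 7
n → k, j, i, h, g, b → 6
k → j, i, h, g, b → 5
j → i, h, g, b → 4
i → h, g, b → 3
h → g, b → 2
g → b → 1
b → none → 0
Sum: 12 + 11 + 10 + 9 + 8 + 7 + 6 + 5 + 4 + 3 + 2 + 1 + 0 = 78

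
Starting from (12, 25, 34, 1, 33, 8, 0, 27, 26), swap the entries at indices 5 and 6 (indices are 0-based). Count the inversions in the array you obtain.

18

Positions 5 and 6 hold 8 and 0; after swapping, the array is [12, 25, 34, 1, 33, 0, 8, 27, 26].
Count, for each position, how many later elements it exceeds:
12 → 1, 0, 8 → 3
25 → 1, 0, 8 → 3
34 → 1, 33, 0, 8, 27, 26 → 6
1 → 0 → 1
33 → 0, 8, 27, 26 → 4
0 → none → 0
8 → none → 0
27 → 26 → 1
26 → none → 0
Sum: 3 + 3 + 6 + 1 + 4 + 0 + 0 + 1 + 0 = 18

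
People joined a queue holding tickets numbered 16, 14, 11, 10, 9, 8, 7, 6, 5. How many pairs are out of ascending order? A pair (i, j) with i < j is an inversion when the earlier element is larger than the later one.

There are 36 inversions.

Sweep left to right; for each value list the smaller values that follow it:
16: 8
14: 7
11: 6
10: 5
9: 4
8: 3
7: 2
6: 1
5: 0
Sum: 8 + 7 + 6 + 5 + 4 + 3 + 2 + 1 + 0 = 36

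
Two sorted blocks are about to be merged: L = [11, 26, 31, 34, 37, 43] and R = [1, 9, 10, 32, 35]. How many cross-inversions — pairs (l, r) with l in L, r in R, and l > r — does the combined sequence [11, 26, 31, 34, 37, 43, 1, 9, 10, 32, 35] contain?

For each element r of the right run, count left-run elements greater than r:
r = 1: 11, 26, 31, 34, 37, 43 → 6
r = 9: 11, 26, 31, 34, 37, 43 → 6
r = 10: 11, 26, 31, 34, 37, 43 → 6
r = 32: 34, 37, 43 → 3
r = 35: 37, 43 → 2
Cross-inversions: 6 + 6 + 6 + 3 + 2 = 23

23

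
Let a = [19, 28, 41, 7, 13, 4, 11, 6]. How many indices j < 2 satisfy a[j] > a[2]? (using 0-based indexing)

0

The element at index 2 is 41.
Elements before it: 19, 28
None of them are larger than 41.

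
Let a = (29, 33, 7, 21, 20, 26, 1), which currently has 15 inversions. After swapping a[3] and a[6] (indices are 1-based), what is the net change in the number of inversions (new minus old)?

+5

Positions 3 and 6 hold 7 and 26; after swapping, the array is [29, 33, 26, 21, 20, 7, 1].
For each element, count later entries that are smaller:
29 → 26, 21, 20, 7, 1 → 5
33 → 26, 21, 20, 7, 1 → 5
26 → 21, 20, 7, 1 → 4
21 → 20, 7, 1 → 3
20 → 7, 1 → 2
7 → 1 → 1
1 → none → 0
Sum: 5 + 5 + 4 + 3 + 2 + 1 + 0 = 20
Change: 20 − 15 = +5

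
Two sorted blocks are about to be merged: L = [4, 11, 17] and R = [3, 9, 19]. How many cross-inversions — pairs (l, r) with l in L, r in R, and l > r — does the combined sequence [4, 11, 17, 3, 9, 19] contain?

For each element r of the right run, count left-run elements greater than r:
r = 3: 4, 11, 17 → 3
r = 9: 11, 17 → 2
r = 19: none → 0
Cross-inversions: 3 + 2 + 0 = 5

5 split inversions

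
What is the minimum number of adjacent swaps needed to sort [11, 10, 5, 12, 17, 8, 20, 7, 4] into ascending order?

There are 21 swaps.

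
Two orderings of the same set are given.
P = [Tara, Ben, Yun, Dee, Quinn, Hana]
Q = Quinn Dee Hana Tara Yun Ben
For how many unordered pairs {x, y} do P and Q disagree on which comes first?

11 disagreeing pairs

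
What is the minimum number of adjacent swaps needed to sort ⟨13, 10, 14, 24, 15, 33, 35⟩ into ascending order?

The minimum number of adjacent swaps to sort an array equals its inversion count, since every such swap removes exactly one inversion.
Count inversions — for each element, later elements that are smaller:
13: 10 → 1
10: none → 0
14: none → 0
24: 15 → 1
15: none → 0
33: none → 0
35: none → 0
Total inversions: 1 + 0 + 0 + 1 + 0 + 0 + 0 = 2

2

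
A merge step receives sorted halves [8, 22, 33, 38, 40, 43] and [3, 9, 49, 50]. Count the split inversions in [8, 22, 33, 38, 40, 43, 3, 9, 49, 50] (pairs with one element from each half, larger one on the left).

Count, for every r in R, how many entries of L exceed r:
r = 3: 8, 22, 33, 38, 40, 43 → 6
r = 9: 22, 33, 38, 40, 43 → 5
r = 49: none → 0
r = 50: none → 0
Cross-inversions: 6 + 5 + 0 + 0 = 11

11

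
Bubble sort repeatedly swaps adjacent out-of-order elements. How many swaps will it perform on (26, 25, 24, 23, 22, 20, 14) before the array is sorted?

21

Each adjacent swap fixes exactly one inversion, so the minimum swap count equals the number of inversions.
Count inversions — for each element, later elements that are smaller:
26: 25, 24, 23, 22, 20, 14 → 6
25: 24, 23, 22, 20, 14 → 5
24: 23, 22, 20, 14 → 4
23: 22, 20, 14 → 3
22: 20, 14 → 2
20: 14 → 1
14: none → 0
Total inversions: 6 + 5 + 4 + 3 + 2 + 1 + 0 = 21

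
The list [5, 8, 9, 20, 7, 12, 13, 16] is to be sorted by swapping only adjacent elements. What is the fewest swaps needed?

Each adjacent swap fixes exactly one inversion, so the minimum swap count equals the number of inversions.
Count inversions — for each element, later elements that are smaller:
5: none → 0
8: 7 → 1
9: 7 → 1
20: 7, 12, 13, 16 → 4
7: none → 0
12: none → 0
13: none → 0
16: none → 0
Total inversions: 0 + 1 + 1 + 4 + 0 + 0 + 0 + 0 = 6

6 adjacent swaps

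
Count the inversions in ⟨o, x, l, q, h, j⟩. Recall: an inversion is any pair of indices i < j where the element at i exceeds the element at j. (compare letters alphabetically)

11 inversions

Listing every pair i<j with a[i]>a[j] (using 1-based positions):
(1,3): o > l
(1,5): o > h
(1,6): o > j
(2,3): x > l
(2,4): x > q
(2,5): x > h
(2,6): x > j
(3,5): l > h
(3,6): l > j
(4,5): q > h
(4,6): q > j
That's 11 pairs.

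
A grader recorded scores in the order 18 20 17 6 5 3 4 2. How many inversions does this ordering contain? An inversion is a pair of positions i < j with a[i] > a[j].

26 out-of-order pairs

Element-by-element contributions:
18 → 17, 6, 5, 3, 4, 2 → 6
20 → 17, 6, 5, 3, 4, 2 → 6
17 → 6, 5, 3, 4, 2 → 5
6 → 5, 3, 4, 2 → 4
5 → 3, 4, 2 → 3
3 → 2 → 1
4 → 2 → 1
2 → none → 0
Sum: 6 + 6 + 5 + 4 + 3 + 1 + 1 + 0 = 26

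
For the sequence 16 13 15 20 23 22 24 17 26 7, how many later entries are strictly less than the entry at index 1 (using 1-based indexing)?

3

The element at index 1 is 16.
Elements after it: 13, 15, 20, 23, 22, 24, 17, 26, 7
Those smaller than 16: 13, 15, 7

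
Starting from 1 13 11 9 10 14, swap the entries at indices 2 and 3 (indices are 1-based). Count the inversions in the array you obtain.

Positions 2 and 3 hold 13 and 11; after swapping, the array is [1, 11, 13, 9, 10, 14].
For each element, count later entries that are smaller:
1: 0
11: 2
13: 2
9: 0
10: 0
14: 0
Sum: 0 + 2 + 2 + 0 + 0 + 0 = 4

4 inversions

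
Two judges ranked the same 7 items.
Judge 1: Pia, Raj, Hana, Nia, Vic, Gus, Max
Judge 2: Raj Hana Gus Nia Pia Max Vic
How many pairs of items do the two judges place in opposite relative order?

7 discordant pairs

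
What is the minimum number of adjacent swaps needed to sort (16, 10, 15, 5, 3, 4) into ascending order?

13 swaps

The minimum number of adjacent swaps to sort an array equals its inversion count, since every such swap removes exactly one inversion.
Count inversions — for each element, later elements that are smaller:
16: 10, 15, 5, 3, 4 → 5
10: 5, 3, 4 → 3
15: 5, 3, 4 → 3
5: 3, 4 → 2
3: none → 0
4: none → 0
Total inversions: 5 + 3 + 3 + 2 + 0 + 0 = 13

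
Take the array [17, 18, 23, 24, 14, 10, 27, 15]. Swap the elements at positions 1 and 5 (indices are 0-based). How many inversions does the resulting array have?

Positions 1 and 5 hold 18 and 10; after swapping, the array is [17, 10, 23, 24, 14, 18, 27, 15].
Element-by-element contributions:
17 → 10, 14, 15 → 3
10 → none → 0
23 → 14, 18, 15 → 3
24 → 14, 18, 15 → 3
14 → none → 0
18 → 15 → 1
27 → 15 → 1
15 → none → 0
Sum: 3 + 0 + 3 + 3 + 0 + 1 + 1 + 0 = 11

11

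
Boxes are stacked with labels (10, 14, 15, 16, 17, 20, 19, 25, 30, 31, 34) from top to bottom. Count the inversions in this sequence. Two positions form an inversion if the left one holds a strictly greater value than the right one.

For each element, count later entries that are smaller:
10 → none → 0
14 → none → 0
15 → none → 0
16 → none → 0
17 → none → 0
20 → 19 → 1
19 → none → 0
25 → none → 0
30 → none → 0
31 → none → 0
34 → none → 0
Sum: 0 + 0 + 0 + 0 + 0 + 1 + 0 + 0 + 0 + 0 + 0 = 1

There is 1 out-of-order pair.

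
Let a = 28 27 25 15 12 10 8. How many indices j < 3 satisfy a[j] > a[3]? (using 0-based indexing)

3 such elements

The element at index 3 is 15.
Elements before it: 28, 27, 25
Those larger than 15: 28, 27, 25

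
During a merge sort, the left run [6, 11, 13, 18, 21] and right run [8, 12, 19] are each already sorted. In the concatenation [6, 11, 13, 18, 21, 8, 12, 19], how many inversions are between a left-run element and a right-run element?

Count, for every r in R, how many entries of L exceed r:
r = 8: 11, 13, 18, 21 → 4
r = 12: 13, 18, 21 → 3
r = 19: 21 → 1
Cross-inversions: 4 + 3 + 1 = 8

8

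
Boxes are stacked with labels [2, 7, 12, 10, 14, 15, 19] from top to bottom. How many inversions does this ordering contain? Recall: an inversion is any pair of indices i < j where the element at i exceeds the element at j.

1

Listing every pair i<j with a[i]>a[j] (using 0-based positions):
(2,3): 12 > 10
That's 1 pair.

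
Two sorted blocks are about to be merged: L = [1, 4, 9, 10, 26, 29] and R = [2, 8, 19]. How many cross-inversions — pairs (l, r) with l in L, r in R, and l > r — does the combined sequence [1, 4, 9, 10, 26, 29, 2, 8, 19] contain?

11 cross-inversions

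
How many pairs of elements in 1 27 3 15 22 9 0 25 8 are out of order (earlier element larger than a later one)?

18 inversions

Element-by-element contributions:
1 → 0 → 1
27 → 3, 15, 22, 9, 0, 25, 8 → 7
3 → 0 → 1
15 → 9, 0, 8 → 3
22 → 9, 0, 8 → 3
9 → 0, 8 → 2
0 → none → 0
25 → 8 → 1
8 → none → 0
Sum: 1 + 7 + 1 + 3 + 3 + 2 + 0 + 1 + 0 = 18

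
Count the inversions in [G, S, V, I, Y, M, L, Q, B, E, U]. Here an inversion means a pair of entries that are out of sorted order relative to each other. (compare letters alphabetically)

30

Sweep left to right; for each value list the smaller values that follow it:
G → B, E → 2
S → I, M, L, Q, B, E → 6
V → I, M, L, Q, B, E, U → 7
I → B, E → 2
Y → M, L, Q, B, E, U → 6
M → L, B, E → 3
L → B, E → 2
Q → B, E → 2
B → none → 0
E → none → 0
U → none → 0
Sum: 2 + 6 + 7 + 2 + 6 + 3 + 2 + 2 + 0 + 0 + 0 = 30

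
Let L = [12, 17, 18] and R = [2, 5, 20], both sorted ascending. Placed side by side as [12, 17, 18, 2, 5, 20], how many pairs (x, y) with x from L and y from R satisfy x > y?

6

Count, for every r in R, how many entries of L exceed r:
r = 2: 12, 17, 18 → 3
r = 5: 12, 17, 18 → 3
r = 20: none → 0
Cross-inversions: 3 + 3 + 0 = 6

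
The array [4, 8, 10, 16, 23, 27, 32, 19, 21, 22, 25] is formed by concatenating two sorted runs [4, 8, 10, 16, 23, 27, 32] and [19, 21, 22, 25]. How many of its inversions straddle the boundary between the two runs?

For each element r of the right run, count left-run elements greater than r:
r = 19: 23, 27, 32 → 3
r = 21: 23, 27, 32 → 3
r = 22: 23, 27, 32 → 3
r = 25: 27, 32 → 2
Cross-inversions: 3 + 3 + 3 + 2 = 11

11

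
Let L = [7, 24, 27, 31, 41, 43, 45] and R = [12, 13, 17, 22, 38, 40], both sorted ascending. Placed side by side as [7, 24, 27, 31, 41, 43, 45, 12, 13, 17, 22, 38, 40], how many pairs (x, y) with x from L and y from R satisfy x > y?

Cross-inversions: 30

Take each right-half value and tally the left-half values above it:
r = 12: 24, 27, 31, 41, 43, 45 → 6
r = 13: 24, 27, 31, 41, 43, 45 → 6
r = 17: 24, 27, 31, 41, 43, 45 → 6
r = 22: 24, 27, 31, 41, 43, 45 → 6
r = 38: 41, 43, 45 → 3
r = 40: 41, 43, 45 → 3
Cross-inversions: 6 + 6 + 6 + 6 + 3 + 3 = 30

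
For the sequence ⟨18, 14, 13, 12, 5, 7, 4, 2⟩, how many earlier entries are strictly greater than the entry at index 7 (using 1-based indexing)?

6

The element at index 7 is 4.
Elements before it: 18, 14, 13, 12, 5, 7
Those larger than 4: 18, 14, 13, 12, 5, 7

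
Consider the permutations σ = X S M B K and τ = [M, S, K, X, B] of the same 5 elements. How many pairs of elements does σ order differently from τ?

Assign each item its position (1..5) in the first ordering, then rewrite the second ordering as that position sequence:
positions: X→1, S→2, M→3, B→4, K→5
second ordering as positions: [3, 2, 5, 1, 4]
Discordant pairs = inversions in this position sequence.
3: 2, 1 → 2
2: 1 → 1
5: 1, 4 → 2
1: 0
4: 0
Total: 2 + 1 + 2 + 0 + 0 = 5

Discordant pairs: 5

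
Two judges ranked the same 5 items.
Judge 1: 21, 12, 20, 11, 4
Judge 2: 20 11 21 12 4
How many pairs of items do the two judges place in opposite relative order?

Assign each item its position (1..5) in the first ordering, then rewrite the second ordering as that position sequence:
positions: 21→1, 12→2, 20→3, 11→4, 4→5
second ordering as positions: [3, 4, 1, 2, 5]
Discordant pairs = inversions in this position sequence.
3: 1, 2 → 2
4: 1, 2 → 2
1: 0
2: 0
5: 0
Total: 2 + 2 + 0 + 0 + 0 = 4

There are 4 discordant pairs.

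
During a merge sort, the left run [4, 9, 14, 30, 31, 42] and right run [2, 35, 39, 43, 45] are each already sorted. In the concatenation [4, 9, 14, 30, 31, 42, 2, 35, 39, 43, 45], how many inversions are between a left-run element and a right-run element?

There are 8 split inversions.

Take each right-half value and tally the left-half values above it:
r = 2: 4, 9, 14, 30, 31, 42 → 6
r = 35: 42 → 1
r = 39: 42 → 1
r = 43: none → 0
r = 45: none → 0
Cross-inversions: 6 + 1 + 1 + 0 + 0 = 8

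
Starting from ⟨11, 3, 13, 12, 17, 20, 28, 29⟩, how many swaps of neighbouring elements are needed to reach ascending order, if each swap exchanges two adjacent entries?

Minimum adjacent swaps = number of inversions (each swap of adjacent out-of-order elements removes one inversion and no swap can remove more).
Count inversions — for each element, later elements that are smaller:
11: 3 → 1
3: none → 0
13: 12 → 1
12: none → 0
17: none → 0
20: none → 0
28: none → 0
29: none → 0
Total inversions: 1 + 0 + 1 + 0 + 0 + 0 + 0 + 0 = 2

Adjacent swaps: 2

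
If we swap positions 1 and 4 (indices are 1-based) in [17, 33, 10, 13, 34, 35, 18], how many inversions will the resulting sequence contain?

Positions 1 and 4 hold 17 and 13; after swapping, the array is [13, 33, 10, 17, 34, 35, 18].
Element-by-element contributions:
13: 1
33: 3
10: 0
17: 0
34: 1
35: 1
18: 0
Sum: 1 + 3 + 0 + 0 + 1 + 1 + 0 = 6

6 inversions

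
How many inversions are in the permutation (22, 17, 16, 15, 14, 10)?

Sweep left to right; for each value list the smaller values that follow it:
22: 5
17: 4
16: 3
15: 2
14: 1
10: 0
Sum: 5 + 4 + 3 + 2 + 1 + 0 = 15

15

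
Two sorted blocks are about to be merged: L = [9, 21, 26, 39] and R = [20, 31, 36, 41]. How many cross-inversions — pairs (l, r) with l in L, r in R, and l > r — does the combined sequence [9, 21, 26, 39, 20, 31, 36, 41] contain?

Cross-inversions: 5

Count, for every r in R, how many entries of L exceed r:
r = 20: 21, 26, 39 → 3
r = 31: 39 → 1
r = 36: 39 → 1
r = 41: none → 0
Cross-inversions: 3 + 1 + 1 + 0 = 5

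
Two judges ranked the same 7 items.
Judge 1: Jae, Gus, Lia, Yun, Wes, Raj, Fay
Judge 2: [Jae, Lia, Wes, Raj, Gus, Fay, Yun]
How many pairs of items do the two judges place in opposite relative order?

Assign each item its position (1..7) in the first ordering, then rewrite the second ordering as that position sequence:
positions: Jae→1, Gus→2, Lia→3, Yun→4, Wes→5, Raj→6, Fay→7
second ordering as positions: [1, 3, 5, 6, 2, 7, 4]
Discordant pairs = inversions in this position sequence.
1: 0
3: 2 → 1
5: 2, 4 → 2
6: 2, 4 → 2
2: 0
7: 4 → 1
4: 0
Total: 0 + 1 + 2 + 2 + 0 + 1 + 0 = 6

6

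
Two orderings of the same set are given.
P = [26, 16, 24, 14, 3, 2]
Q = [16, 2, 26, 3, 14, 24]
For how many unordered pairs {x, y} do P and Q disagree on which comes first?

8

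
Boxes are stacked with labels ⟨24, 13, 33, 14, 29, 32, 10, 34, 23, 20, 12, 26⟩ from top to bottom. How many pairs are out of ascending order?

Count, for each position, how many later elements it exceeds:
24 → 13, 14, 10, 23, 20, 12 → 6
13 → 10, 12 → 2
33 → 14, 29, 32, 10, 23, 20, 12, 26 → 8
14 → 10, 12 → 2
29 → 10, 23, 20, 12, 26 → 5
32 → 10, 23, 20, 12, 26 → 5
10 → none → 0
34 → 23, 20, 12, 26 → 4
23 → 20, 12 → 2
20 → 12 → 1
12 → none → 0
26 → none → 0
Sum: 6 + 2 + 8 + 2 + 5 + 5 + 0 + 4 + 2 + 1 + 0 + 0 = 35

35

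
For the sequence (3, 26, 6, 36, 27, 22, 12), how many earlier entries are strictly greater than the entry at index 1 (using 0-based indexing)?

The element at index 1 is 26.
Elements before it: 3
None of them are larger than 26.

0 such elements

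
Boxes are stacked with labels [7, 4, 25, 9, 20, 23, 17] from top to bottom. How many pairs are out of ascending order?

Inversions: 7

Element-by-element contributions:
7: 1
4: 0
25: 4
9: 0
20: 1
23: 1
17: 0
Sum: 1 + 0 + 4 + 0 + 1 + 1 + 0 = 7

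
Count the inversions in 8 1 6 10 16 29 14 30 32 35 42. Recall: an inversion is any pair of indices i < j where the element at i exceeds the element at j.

For each element, count later entries that are smaller:
8 → 1, 6 → 2
1 → none → 0
6 → none → 0
10 → none → 0
16 → 14 → 1
29 → 14 → 1
14 → none → 0
30 → none → 0
32 → none → 0
35 → none → 0
42 → none → 0
Sum: 2 + 0 + 0 + 0 + 1 + 1 + 0 + 0 + 0 + 0 + 0 = 4

Inversions: 4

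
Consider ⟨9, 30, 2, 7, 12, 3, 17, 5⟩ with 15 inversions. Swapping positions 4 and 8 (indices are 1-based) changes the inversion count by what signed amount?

Positions 4 and 8 hold 7 and 5; after swapping, the array is [9, 30, 2, 5, 12, 3, 17, 7].
Sweep left to right; for each value list the smaller values that follow it:
9: 4
30: 6
2: 0
5: 1
12: 2
3: 0
17: 1
7: 0
Sum: 4 + 6 + 0 + 1 + 2 + 0 + 1 + 0 = 14
Change: 14 − 15 = -1

-1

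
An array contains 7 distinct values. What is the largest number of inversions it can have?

21 inversions

The maximum occurs when the array is in strictly decreasing order: every one of the C(7, 2) pairs is inverted.
C(7, 2) = 7·6/2 = 21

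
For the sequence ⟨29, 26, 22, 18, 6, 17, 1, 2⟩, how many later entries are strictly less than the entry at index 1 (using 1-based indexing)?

7

The element at index 1 is 29.
Elements after it: 26, 22, 18, 6, 17, 1, 2
Those smaller than 29: 26, 22, 18, 6, 17, 1, 2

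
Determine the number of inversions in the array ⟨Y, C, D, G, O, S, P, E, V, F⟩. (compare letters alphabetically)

19

For each element, count later entries that are smaller:
Y: 9
C: 0
D: 0
G: 2
O: 2
S: 3
P: 2
E: 0
V: 1
F: 0
Sum: 9 + 0 + 0 + 2 + 2 + 3 + 2 + 0 + 1 + 0 = 19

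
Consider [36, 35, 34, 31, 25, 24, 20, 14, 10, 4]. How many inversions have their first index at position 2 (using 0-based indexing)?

7

The element at index 2 is 34.
Elements after it: 31, 25, 24, 20, 14, 10, 4
Those smaller than 34: 31, 25, 24, 20, 14, 10, 4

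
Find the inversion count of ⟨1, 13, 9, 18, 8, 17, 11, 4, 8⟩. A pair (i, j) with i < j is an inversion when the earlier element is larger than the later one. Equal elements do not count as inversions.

Inversions: 19

Element-by-element contributions:
1 → none → 0
13 → 9, 8, 11, 4, 8 → 5
9 → 8, 4, 8 → 3
18 → 8, 17, 11, 4, 8 → 5
8 → 4 → 1
17 → 11, 4, 8 → 3
11 → 4, 8 → 2
4 → none → 0
8 → none → 0
Sum: 0 + 5 + 3 + 5 + 1 + 3 + 2 + 0 + 0 = 19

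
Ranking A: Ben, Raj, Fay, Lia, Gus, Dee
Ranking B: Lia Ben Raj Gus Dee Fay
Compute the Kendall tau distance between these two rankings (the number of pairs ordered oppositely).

Discordant pairs: 5

Assign each item its position (1..6) in the first ordering, then rewrite the second ordering as that position sequence:
positions: Ben→1, Raj→2, Fay→3, Lia→4, Gus→5, Dee→6
second ordering as positions: [4, 1, 2, 5, 6, 3]
Discordant pairs = inversions in this position sequence.
4: 1, 2, 3 → 3
1: 0
2: 0
5: 3 → 1
6: 3 → 1
3: 0
Total: 3 + 0 + 0 + 1 + 1 + 0 = 5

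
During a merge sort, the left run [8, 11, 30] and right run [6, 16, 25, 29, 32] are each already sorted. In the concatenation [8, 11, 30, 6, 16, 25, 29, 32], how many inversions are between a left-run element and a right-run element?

Split inversions: 6

Take each right-half value and tally the left-half values above it:
r = 6: 8, 11, 30 → 3
r = 16: 30 → 1
r = 25: 30 → 1
r = 29: 30 → 1
r = 32: none → 0
Cross-inversions: 3 + 1 + 1 + 1 + 0 = 6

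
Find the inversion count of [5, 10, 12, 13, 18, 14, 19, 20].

1 inversion

Count, for each position, how many later elements it exceeds:
5 → none → 0
10 → none → 0
12 → none → 0
13 → none → 0
18 → 14 → 1
14 → none → 0
19 → none → 0
20 → none → 0
Sum: 0 + 0 + 0 + 0 + 1 + 0 + 0 + 0 = 1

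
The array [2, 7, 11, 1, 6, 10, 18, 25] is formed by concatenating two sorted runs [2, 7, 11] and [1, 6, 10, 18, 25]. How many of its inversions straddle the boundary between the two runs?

6

Take each right-half value and tally the left-half values above it:
r = 1: 2, 7, 11 → 3
r = 6: 7, 11 → 2
r = 10: 11 → 1
r = 18: none → 0
r = 25: none → 0
Cross-inversions: 3 + 2 + 1 + 0 + 0 = 6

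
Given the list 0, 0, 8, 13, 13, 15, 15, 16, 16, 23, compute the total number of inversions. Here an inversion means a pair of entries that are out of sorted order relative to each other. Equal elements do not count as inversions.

There are 0 out-of-order pairs.

Sweep left to right; for each value list the smaller values that follow it:
0 → none → 0
0 → none → 0
8 → none → 0
13 → none → 0
13 → none → 0
15 → none → 0
15 → none → 0
16 → none → 0
16 → none → 0
23 → none → 0
Sum: 0 + 0 + 0 + 0 + 0 + 0 + 0 + 0 + 0 + 0 = 0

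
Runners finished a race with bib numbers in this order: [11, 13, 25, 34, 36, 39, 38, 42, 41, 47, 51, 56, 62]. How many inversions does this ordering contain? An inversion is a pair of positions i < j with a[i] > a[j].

2 inversions

For each element, count later entries that are smaller:
11: 0
13: 0
25: 0
34: 0
36: 0
39: 1
38: 0
42: 1
41: 0
47: 0
51: 0
56: 0
62: 0
Sum: 0 + 0 + 0 + 0 + 0 + 1 + 0 + 1 + 0 + 0 + 0 + 0 + 0 = 2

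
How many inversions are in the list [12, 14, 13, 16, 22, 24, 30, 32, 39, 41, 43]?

For each element, count later entries that are smaller:
12 → none → 0
14 → 13 → 1
13 → none → 0
16 → none → 0
22 → none → 0
24 → none → 0
30 → none → 0
32 → none → 0
39 → none → 0
41 → none → 0
43 → none → 0
Sum: 0 + 1 + 0 + 0 + 0 + 0 + 0 + 0 + 0 + 0 + 0 = 1

1 inversion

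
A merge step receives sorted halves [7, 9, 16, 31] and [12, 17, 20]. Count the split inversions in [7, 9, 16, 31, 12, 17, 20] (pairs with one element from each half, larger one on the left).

Take each right-half value and tally the left-half values above it:
r = 12: 16, 31 → 2
r = 17: 31 → 1
r = 20: 31 → 1
Cross-inversions: 2 + 1 + 1 = 4

4 split inversions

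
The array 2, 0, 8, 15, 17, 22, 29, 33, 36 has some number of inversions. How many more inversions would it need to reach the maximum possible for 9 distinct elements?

Maximum inversions for 9 distinct elements is C(9, 2) = 9·8/2 = 36.
Current inversions — for each element, count later smaller elements:
2: 1
0: 0
8: 0
15: 0
17: 0
22: 0
29: 0
33: 0
36: 0
Current total: 1 + 0 + 0 + 0 + 0 + 0 + 0 + 0 + 0 = 1
Shortfall: 36 − 1 = 35

35 inversions short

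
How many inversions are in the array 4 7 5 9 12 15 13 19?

2 out-of-order pairs

Element-by-element contributions:
4: 0
7: 1
5: 0
9: 0
12: 0
15: 1
13: 0
19: 0
Sum: 0 + 1 + 0 + 0 + 0 + 1 + 0 + 0 = 2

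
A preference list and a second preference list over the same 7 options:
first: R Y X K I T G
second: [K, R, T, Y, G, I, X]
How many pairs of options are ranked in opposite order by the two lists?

Assign each item its position (1..7) in the first ordering, then rewrite the second ordering as that position sequence:
positions: R→1, Y→2, X→3, K→4, I→5, T→6, G→7
second ordering as positions: [4, 1, 6, 2, 7, 5, 3]
Discordant pairs = inversions in this position sequence.
4: 1, 2, 3 → 3
1: 0
6: 2, 5, 3 → 3
2: 0
7: 5, 3 → 2
5: 3 → 1
3: 0
Total: 3 + 0 + 3 + 0 + 2 + 1 + 0 = 9

9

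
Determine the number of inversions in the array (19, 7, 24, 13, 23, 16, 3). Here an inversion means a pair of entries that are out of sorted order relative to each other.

There are 13 out-of-order pairs.

For each element, count later entries that are smaller:
19: 4
7: 1
24: 4
13: 1
23: 2
16: 1
3: 0
Sum: 4 + 1 + 4 + 1 + 2 + 1 + 0 = 13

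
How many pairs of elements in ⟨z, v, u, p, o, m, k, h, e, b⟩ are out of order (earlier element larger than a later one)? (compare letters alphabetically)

45

Sweep left to right; for each value list the smaller values that follow it:
z: 9
v: 8
u: 7
p: 6
o: 5
m: 4
k: 3
h: 2
e: 1
b: 0
Sum: 9 + 8 + 7 + 6 + 5 + 4 + 3 + 2 + 1 + 0 = 45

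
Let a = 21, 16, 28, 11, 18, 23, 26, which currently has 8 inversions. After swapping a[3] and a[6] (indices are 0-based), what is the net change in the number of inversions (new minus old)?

+5

Positions 3 and 6 hold 11 and 26; after swapping, the array is [21, 16, 28, 26, 18, 23, 11].
For each element, count later entries that are smaller:
21: 3
16: 1
28: 4
26: 3
18: 1
23: 1
11: 0
Sum: 3 + 1 + 4 + 3 + 1 + 1 + 0 = 13
Change: 13 − 8 = +5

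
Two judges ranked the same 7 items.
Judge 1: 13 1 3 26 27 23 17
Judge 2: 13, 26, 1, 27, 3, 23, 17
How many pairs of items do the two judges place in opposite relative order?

Discordant pairs: 3

Assign each item its position (1..7) in the first ordering, then rewrite the second ordering as that position sequence:
positions: 13→1, 1→2, 3→3, 26→4, 27→5, 23→6, 17→7
second ordering as positions: [1, 4, 2, 5, 3, 6, 7]
Discordant pairs = inversions in this position sequence.
1: 0
4: 2, 3 → 2
2: 0
5: 3 → 1
3: 0
6: 0
7: 0
Total: 0 + 2 + 0 + 1 + 0 + 0 + 0 = 3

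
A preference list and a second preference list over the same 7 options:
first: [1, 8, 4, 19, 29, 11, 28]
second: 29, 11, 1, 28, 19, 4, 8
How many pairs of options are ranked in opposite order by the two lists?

Assign each item its position (1..7) in the first ordering, then rewrite the second ordering as that position sequence:
positions: 1→1, 8→2, 4→3, 19→4, 29→5, 11→6, 28→7
second ordering as positions: [5, 6, 1, 7, 4, 3, 2]
Discordant pairs = inversions in this position sequence.
5: 1, 4, 3, 2 → 4
6: 1, 4, 3, 2 → 4
1: 0
7: 4, 3, 2 → 3
4: 3, 2 → 2
3: 2 → 1
2: 0
Total: 4 + 4 + 0 + 3 + 2 + 1 + 0 = 14

Pairs: 14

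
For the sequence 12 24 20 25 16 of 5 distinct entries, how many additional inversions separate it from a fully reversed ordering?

Maximum inversions for 5 distinct elements is C(5, 2) = 5·4/2 = 10.
Current inversions — for each element, count later smaller elements:
12: 0
24: 2
20: 1
25: 1
16: 0
Current total: 0 + 2 + 1 + 1 + 0 = 4
Shortfall: 10 − 4 = 6

6 inversions short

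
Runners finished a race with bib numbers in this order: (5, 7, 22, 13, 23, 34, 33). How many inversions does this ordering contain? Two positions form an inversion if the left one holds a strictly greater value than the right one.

Inversion pairs (indices are 0-based):
(2,3): 22 > 13
(5,6): 34 > 33
That's 2 pairs.

2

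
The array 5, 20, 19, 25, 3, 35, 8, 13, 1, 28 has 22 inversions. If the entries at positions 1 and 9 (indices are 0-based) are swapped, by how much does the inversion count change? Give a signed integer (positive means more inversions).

Positions 1 and 9 hold 20 and 28; after swapping, the array is [5, 28, 19, 25, 3, 35, 8, 13, 1, 20].
For each element, count later entries that are smaller:
5: 2
28: 7
19: 4
25: 5
3: 1
35: 4
8: 1
13: 1
1: 0
20: 0
Sum: 2 + 7 + 4 + 5 + 1 + 4 + 1 + 1 + 0 + 0 = 25
Change: 25 − 22 = +3

+3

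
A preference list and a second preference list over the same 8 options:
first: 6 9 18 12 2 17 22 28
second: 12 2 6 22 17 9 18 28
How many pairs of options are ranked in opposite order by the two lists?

Pairs: 11

Assign each item its position (1..8) in the first ordering, then rewrite the second ordering as that position sequence:
positions: 6→1, 9→2, 18→3, 12→4, 2→5, 17→6, 22→7, 28→8
second ordering as positions: [4, 5, 1, 7, 6, 2, 3, 8]
Discordant pairs = inversions in this position sequence.
4: 1, 2, 3 → 3
5: 1, 2, 3 → 3
1: 0
7: 6, 2, 3 → 3
6: 2, 3 → 2
2: 0
3: 0
8: 0
Total: 3 + 3 + 0 + 3 + 2 + 0 + 0 + 0 = 11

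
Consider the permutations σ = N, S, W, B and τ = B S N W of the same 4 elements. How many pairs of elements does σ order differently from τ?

4 discordant pairs

Assign each item its position (1..4) in the first ordering, then rewrite the second ordering as that position sequence:
positions: N→1, S→2, W→3, B→4
second ordering as positions: [4, 2, 1, 3]
Discordant pairs = inversions in this position sequence.
4: 2, 1, 3 → 3
2: 1 → 1
1: 0
3: 0
Total: 3 + 1 + 0 + 0 = 4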